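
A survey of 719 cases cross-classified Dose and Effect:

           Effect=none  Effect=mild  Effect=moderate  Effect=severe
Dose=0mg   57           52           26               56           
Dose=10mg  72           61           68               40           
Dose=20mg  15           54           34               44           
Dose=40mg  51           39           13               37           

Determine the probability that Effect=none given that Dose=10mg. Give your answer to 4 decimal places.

Total with Dose=10mg: 72 + 61 + 68 + 40 = 241.
P(Effect=none | Dose=10mg) = 72/241 = 0.2988.

0.2988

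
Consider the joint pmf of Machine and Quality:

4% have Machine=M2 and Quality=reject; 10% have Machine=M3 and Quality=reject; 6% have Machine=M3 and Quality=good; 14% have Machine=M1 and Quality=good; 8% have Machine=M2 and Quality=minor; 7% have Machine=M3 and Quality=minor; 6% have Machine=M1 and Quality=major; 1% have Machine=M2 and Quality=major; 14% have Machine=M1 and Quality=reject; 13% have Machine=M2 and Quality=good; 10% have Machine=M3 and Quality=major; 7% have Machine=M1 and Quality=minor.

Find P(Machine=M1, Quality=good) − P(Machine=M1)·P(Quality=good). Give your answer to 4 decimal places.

P(Machine=M1) = 0.14 + 0.07 + 0.06 + 0.14 = 0.41.
P(Quality=good) = 0.14 + 0.13 + 0.06 = 0.33.
P(Machine=M1, Quality=good) − P(Machine=M1)P(Quality=good) = 0.14 − 0.41×0.33 = 0.0047.

0.0047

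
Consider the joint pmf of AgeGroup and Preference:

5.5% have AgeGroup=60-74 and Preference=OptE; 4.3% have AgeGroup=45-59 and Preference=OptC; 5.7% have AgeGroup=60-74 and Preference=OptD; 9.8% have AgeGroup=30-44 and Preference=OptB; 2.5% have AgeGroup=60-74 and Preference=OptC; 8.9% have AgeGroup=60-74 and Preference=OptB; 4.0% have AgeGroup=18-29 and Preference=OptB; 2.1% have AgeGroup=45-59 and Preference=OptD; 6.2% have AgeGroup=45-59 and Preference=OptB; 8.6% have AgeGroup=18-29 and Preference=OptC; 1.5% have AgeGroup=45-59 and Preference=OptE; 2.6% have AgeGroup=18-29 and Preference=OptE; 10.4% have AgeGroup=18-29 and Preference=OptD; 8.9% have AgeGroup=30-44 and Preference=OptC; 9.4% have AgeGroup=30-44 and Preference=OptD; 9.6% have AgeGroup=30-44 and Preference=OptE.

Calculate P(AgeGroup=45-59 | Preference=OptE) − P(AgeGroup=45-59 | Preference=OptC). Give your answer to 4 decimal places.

P(Preference=OptE) = 0.026 + 0.096 + 0.015 + 0.055 = 0.192; P(AgeGroup=45-59 | Preference=OptE) = 0.015/0.192 = 0.07813.
P(Preference=OptC) = 0.086 + 0.089 + 0.043 + 0.025 = 0.243; P(AgeGroup=45-59 | Preference=OptC) = 0.043/0.243 = 0.17695.
Difference = -0.0988.

-0.0988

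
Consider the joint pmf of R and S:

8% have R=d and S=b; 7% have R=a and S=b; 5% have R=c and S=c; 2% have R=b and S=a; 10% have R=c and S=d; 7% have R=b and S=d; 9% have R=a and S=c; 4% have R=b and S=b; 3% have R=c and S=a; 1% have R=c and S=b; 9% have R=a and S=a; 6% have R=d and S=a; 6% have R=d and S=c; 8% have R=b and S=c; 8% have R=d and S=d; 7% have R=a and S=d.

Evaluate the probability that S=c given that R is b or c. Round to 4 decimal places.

P(R=b) = 0.02 + 0.04 + 0.08 + 0.07 = 0.21.
P(R=c) = 0.03 + 0.01 + 0.05 + 0.10 = 0.19.
P(R ∈ {b, c}) = 0.21 + 0.19 = 0.40; P(S=c, R ∈ {b, c}) = 0.08 + 0.05 = 0.13.
P(S=c | R ∈ {b, c}) = 0.13/0.40 = 0.3250.

0.3250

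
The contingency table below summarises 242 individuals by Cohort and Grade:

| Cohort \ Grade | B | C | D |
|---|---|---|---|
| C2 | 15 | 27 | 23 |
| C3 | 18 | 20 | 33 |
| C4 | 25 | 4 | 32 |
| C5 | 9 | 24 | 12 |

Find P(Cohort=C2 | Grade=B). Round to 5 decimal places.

Total with Grade=B: 15 + 18 + 25 + 9 = 67.
P(Cohort=C2 | Grade=B) = 15/67 = 0.22388.

0.22388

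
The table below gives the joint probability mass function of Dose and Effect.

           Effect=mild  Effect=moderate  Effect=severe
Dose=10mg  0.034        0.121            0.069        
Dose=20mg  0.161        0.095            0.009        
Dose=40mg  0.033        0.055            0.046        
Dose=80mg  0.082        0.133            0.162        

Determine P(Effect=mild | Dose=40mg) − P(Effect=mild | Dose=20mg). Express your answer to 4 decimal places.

-0.3613

P(Dose=40mg) = 0.033 + 0.055 + 0.046 = 0.134; P(Effect=mild | Dose=40mg) = 0.033/0.134 = 0.24627.
P(Dose=20mg) = 0.161 + 0.095 + 0.009 = 0.265; P(Effect=mild | Dose=20mg) = 0.161/0.265 = 0.60755.
Difference = -0.3613.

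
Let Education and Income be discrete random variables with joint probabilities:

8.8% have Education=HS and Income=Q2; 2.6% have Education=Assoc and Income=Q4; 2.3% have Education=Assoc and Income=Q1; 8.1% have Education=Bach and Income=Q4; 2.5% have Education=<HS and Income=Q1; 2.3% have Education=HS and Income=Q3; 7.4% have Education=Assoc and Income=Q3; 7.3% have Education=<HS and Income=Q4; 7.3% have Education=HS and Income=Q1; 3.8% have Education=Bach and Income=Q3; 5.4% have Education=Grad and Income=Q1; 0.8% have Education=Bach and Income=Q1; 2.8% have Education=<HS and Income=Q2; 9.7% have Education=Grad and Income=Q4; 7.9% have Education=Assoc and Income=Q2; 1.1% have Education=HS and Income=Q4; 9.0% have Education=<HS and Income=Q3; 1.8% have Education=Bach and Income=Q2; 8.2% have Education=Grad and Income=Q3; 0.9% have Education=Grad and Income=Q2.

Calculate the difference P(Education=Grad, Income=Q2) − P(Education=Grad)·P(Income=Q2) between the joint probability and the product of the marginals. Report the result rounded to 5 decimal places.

-0.04472

P(Education=Grad) = 0.054 + 0.009 + 0.082 + 0.097 = 0.242.
P(Income=Q2) = 0.028 + 0.088 + 0.079 + 0.018 + 0.009 = 0.222.
P(Education=Grad, Income=Q2) − P(Education=Grad)P(Income=Q2) = 0.009 − 0.242×0.222 = -0.04472.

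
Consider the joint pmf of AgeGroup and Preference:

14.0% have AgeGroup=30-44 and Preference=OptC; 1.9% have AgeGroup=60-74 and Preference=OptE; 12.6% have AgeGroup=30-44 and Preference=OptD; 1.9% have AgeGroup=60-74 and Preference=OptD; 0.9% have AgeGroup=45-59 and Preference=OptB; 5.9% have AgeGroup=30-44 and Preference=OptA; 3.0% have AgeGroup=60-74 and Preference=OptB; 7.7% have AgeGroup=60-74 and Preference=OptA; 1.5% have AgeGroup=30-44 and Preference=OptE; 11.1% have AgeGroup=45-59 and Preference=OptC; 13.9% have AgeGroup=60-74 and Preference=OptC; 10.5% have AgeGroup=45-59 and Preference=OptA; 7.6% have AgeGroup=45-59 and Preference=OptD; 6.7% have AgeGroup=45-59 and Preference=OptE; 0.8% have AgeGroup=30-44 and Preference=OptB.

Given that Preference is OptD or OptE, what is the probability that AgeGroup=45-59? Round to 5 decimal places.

P(Preference=OptD) = 0.126 + 0.076 + 0.019 = 0.221.
P(Preference=OptE) = 0.015 + 0.067 + 0.019 = 0.101.
P(Preference ∈ {OptD, OptE}) = 0.221 + 0.101 = 0.322; P(AgeGroup=45-59, Preference ∈ {OptD, OptE}) = 0.076 + 0.067 = 0.143.
P(AgeGroup=45-59 | Preference ∈ {OptD, OptE}) = 0.143/0.322 = 0.44410.

0.44410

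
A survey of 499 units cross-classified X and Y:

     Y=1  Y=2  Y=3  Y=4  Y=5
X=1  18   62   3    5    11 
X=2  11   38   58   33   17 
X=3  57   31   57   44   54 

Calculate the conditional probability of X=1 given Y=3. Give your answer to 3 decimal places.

Total with Y=3: 3 + 58 + 57 = 118.
P(X=1 | Y=3) = 3/118 = 0.025.

0.025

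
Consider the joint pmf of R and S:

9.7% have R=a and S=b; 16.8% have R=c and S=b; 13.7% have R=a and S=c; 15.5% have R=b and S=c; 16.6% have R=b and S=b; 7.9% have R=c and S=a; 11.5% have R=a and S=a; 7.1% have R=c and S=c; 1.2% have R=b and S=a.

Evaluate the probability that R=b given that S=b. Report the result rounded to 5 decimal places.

P(S=b) = 0.097 + 0.166 + 0.168 = 0.431.
P(R=b | S=b) = 0.166/0.431 = 0.38515.

0.38515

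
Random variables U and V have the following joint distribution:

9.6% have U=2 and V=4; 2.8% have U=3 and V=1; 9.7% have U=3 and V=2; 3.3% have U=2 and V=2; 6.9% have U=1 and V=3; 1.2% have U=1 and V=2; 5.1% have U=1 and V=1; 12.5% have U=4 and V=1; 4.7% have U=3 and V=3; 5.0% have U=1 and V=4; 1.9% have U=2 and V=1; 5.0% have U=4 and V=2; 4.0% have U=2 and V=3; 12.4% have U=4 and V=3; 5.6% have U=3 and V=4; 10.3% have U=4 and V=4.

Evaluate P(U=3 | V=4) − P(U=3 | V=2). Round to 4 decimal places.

-0.3216

P(V=4) = 0.050 + 0.096 + 0.056 + 0.103 = 0.305; P(U=3 | V=4) = 0.056/0.305 = 0.18361.
P(V=2) = 0.012 + 0.033 + 0.097 + 0.050 = 0.192; P(U=3 | V=2) = 0.097/0.192 = 0.50521.
Difference = -0.3216.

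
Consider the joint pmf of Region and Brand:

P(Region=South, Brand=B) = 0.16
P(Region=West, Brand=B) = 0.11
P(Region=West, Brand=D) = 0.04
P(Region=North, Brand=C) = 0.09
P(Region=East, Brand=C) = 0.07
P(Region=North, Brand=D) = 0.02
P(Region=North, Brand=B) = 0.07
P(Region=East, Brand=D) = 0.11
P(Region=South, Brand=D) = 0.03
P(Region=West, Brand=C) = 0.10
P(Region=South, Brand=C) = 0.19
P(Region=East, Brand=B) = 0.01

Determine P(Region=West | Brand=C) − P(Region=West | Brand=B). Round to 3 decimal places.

-0.092

P(Brand=C) = 0.09 + 0.19 + 0.07 + 0.10 = 0.45; P(Region=West | Brand=C) = 0.10/0.45 = 0.2222.
P(Brand=B) = 0.07 + 0.16 + 0.01 + 0.11 = 0.35; P(Region=West | Brand=B) = 0.11/0.35 = 0.3143.
Difference = -0.092.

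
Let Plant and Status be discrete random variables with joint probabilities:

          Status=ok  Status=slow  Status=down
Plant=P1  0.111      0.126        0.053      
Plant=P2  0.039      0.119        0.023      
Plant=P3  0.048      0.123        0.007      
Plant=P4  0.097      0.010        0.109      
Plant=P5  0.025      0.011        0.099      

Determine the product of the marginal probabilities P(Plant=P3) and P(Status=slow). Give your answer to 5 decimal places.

P(Plant=P3) = 0.048 + 0.123 + 0.007 = 0.178.
P(Status=slow) = 0.126 + 0.119 + 0.123 + 0.010 + 0.011 = 0.389.
Product: 0.178 × 0.389 = 0.06924.

0.06924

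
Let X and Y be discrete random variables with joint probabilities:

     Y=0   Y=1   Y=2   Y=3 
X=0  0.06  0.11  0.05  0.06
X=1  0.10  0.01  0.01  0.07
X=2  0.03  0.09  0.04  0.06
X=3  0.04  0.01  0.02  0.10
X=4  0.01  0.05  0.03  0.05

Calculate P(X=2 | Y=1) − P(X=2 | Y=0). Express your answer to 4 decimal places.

0.2083

P(Y=1) = 0.11 + 0.01 + 0.09 + 0.01 + 0.05 = 0.27; P(X=2 | Y=1) = 0.09/0.27 = 0.33333.
P(Y=0) = 0.06 + 0.10 + 0.03 + 0.04 + 0.01 = 0.24; P(X=2 | Y=0) = 0.03/0.24 = 0.12500.
Difference = 0.2083.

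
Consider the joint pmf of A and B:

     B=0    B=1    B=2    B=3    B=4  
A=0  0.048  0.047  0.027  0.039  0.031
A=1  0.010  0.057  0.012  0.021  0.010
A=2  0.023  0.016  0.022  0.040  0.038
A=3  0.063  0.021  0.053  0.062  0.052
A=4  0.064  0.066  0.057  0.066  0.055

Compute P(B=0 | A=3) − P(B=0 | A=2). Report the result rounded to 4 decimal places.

0.0855

P(A=3) = 0.063 + 0.021 + 0.053 + 0.062 + 0.052 = 0.251; P(B=0 | A=3) = 0.063/0.251 = 0.25100.
P(A=2) = 0.023 + 0.016 + 0.022 + 0.040 + 0.038 = 0.139; P(B=0 | A=2) = 0.023/0.139 = 0.16547.
Difference = 0.0855.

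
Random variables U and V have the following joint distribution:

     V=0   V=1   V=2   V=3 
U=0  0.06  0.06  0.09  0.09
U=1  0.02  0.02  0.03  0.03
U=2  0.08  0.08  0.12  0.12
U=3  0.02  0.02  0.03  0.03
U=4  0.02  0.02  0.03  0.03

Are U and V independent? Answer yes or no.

yes

Every cell satisfies P(U,V) = P(U)·P(V). For instance P(U=3) = 0.10, P(V=3) = 0.30, and 0.10×0.30 = 0.03 matches the joint entry. So U and V are independent.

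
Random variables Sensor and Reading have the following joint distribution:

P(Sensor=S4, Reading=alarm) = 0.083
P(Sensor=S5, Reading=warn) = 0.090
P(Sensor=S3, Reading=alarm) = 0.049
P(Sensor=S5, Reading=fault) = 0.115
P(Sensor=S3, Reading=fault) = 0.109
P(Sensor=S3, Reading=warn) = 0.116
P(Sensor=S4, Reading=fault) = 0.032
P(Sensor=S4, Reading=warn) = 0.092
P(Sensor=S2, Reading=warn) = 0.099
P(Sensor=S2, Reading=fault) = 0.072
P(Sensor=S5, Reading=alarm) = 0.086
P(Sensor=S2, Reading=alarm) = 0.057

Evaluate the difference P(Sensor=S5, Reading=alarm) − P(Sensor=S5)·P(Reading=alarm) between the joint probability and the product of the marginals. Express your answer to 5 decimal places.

P(Sensor=S5) = 0.090 + 0.086 + 0.115 = 0.291.
P(Reading=alarm) = 0.057 + 0.049 + 0.083 + 0.086 = 0.275.
P(Sensor=S5, Reading=alarm) − P(Sensor=S5)P(Reading=alarm) = 0.086 − 0.291×0.275 = 0.00598.

0.00598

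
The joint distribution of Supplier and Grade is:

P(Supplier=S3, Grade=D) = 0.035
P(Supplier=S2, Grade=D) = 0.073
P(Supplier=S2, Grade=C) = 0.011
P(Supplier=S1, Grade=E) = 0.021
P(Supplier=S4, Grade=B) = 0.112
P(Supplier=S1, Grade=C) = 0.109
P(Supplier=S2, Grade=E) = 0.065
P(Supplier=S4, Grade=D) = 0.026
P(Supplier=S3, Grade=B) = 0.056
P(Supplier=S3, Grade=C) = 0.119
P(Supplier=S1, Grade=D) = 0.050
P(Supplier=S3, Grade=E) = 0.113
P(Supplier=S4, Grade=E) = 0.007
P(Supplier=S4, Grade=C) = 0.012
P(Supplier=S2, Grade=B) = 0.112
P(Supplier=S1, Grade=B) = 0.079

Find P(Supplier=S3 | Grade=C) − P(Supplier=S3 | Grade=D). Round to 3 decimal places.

P(Grade=C) = 0.109 + 0.011 + 0.119 + 0.012 = 0.251; P(Supplier=S3 | Grade=C) = 0.119/0.251 = 0.4741.
P(Grade=D) = 0.050 + 0.073 + 0.035 + 0.026 = 0.184; P(Supplier=S3 | Grade=D) = 0.035/0.184 = 0.1902.
Difference = 0.284.

0.284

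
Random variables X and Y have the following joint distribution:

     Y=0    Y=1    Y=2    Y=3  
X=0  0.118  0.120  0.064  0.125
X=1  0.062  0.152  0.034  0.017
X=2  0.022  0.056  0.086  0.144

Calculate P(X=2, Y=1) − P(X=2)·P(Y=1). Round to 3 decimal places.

-0.045

P(X=2) = 0.022 + 0.056 + 0.086 + 0.144 = 0.308.
P(Y=1) = 0.120 + 0.152 + 0.056 = 0.328.
P(X=2, Y=1) − P(X=2)P(Y=1) = 0.056 − 0.308×0.328 = -0.045.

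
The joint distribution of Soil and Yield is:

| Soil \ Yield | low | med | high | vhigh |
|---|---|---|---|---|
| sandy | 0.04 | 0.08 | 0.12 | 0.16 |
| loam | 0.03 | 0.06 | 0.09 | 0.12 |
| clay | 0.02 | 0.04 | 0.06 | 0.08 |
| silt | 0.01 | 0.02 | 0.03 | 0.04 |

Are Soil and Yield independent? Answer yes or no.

Every cell satisfies P(Soil,Yield) = P(Soil)·P(Yield). For instance P(Soil=sandy) = 0.40, P(Yield=vhigh) = 0.40, and 0.40×0.40 = 0.16 matches the joint entry. So Soil and Yield are independent.

yes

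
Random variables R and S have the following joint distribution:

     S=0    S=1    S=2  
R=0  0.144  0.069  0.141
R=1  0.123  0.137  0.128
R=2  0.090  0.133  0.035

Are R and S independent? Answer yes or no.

P(R=0) = 0.354 and P(S=1) = 0.339, so their product is 0.12001, but P(R=0, S=1) = 0.069. Since these differ, R and S are not independent.

no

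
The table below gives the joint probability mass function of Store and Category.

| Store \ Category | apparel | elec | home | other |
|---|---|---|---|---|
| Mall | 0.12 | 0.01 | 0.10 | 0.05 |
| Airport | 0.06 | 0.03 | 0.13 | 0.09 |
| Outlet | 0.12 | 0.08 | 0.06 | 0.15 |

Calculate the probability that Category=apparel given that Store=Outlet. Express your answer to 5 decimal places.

0.29268

P(Store=Outlet) = 0.12 + 0.08 + 0.06 + 0.15 = 0.41.
P(Category=apparel | Store=Outlet) = 0.12/0.41 = 0.29268.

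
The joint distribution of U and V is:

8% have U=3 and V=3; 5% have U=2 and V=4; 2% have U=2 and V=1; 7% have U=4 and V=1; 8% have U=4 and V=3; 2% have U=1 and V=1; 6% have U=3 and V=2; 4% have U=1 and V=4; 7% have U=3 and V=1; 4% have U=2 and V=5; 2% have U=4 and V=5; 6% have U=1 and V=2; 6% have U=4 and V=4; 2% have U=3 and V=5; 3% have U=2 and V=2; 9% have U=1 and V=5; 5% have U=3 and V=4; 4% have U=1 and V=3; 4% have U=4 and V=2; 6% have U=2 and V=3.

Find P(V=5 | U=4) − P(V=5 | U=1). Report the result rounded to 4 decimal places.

P(U=4) = 0.07 + 0.04 + 0.08 + 0.06 + 0.02 = 0.27; P(V=5 | U=4) = 0.02/0.27 = 0.07407.
P(U=1) = 0.02 + 0.06 + 0.04 + 0.04 + 0.09 = 0.25; P(V=5 | U=1) = 0.09/0.25 = 0.36000.
Difference = -0.2859.

-0.2859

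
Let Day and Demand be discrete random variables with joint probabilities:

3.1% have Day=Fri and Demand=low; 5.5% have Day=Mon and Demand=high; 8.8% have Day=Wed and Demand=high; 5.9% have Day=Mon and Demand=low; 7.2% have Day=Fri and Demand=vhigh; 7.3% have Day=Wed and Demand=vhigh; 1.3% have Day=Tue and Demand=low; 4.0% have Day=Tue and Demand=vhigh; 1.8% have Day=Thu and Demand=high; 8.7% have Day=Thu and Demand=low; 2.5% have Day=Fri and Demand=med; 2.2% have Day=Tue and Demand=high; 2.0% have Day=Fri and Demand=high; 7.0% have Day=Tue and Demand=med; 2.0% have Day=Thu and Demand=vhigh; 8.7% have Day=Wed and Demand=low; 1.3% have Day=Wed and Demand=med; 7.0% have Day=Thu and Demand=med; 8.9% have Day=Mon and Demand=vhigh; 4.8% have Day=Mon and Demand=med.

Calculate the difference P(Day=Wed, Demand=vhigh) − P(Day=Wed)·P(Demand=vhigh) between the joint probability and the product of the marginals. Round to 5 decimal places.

-0.00373

P(Day=Wed) = 0.087 + 0.013 + 0.088 + 0.073 = 0.261.
P(Demand=vhigh) = 0.089 + 0.040 + 0.073 + 0.020 + 0.072 = 0.294.
P(Day=Wed, Demand=vhigh) − P(Day=Wed)P(Demand=vhigh) = 0.073 − 0.261×0.294 = -0.00373.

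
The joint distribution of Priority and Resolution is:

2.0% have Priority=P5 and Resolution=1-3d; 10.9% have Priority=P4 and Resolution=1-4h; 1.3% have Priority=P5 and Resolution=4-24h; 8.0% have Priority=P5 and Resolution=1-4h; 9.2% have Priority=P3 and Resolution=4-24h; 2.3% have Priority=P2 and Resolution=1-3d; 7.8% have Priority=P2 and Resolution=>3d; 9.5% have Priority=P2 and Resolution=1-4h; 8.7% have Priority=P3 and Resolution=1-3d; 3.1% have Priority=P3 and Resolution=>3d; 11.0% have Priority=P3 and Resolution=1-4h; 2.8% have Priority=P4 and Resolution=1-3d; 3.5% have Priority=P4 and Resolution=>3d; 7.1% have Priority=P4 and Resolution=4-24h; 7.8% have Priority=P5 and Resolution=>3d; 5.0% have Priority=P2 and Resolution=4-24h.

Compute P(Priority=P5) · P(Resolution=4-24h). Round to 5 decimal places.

0.04317

P(Priority=P5) = 0.080 + 0.013 + 0.020 + 0.078 = 0.191.
P(Resolution=4-24h) = 0.050 + 0.092 + 0.071 + 0.013 = 0.226.
Product: 0.191 × 0.226 = 0.04317.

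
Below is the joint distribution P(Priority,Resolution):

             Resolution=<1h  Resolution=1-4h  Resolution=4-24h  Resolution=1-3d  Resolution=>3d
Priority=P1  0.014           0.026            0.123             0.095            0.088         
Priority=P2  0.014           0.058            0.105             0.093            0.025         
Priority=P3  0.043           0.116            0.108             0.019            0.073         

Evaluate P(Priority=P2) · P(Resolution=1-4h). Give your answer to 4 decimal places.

0.0590

P(Priority=P2) = 0.014 + 0.058 + 0.105 + 0.093 + 0.025 = 0.295.
P(Resolution=1-4h) = 0.026 + 0.058 + 0.116 = 0.200.
Product: 0.295 × 0.200 = 0.0590.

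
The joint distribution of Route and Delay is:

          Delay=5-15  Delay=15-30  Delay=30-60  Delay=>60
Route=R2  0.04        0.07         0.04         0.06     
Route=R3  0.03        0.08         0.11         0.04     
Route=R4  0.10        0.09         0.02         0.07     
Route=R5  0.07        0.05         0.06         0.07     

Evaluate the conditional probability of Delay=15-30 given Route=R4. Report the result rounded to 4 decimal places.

0.3214

P(Route=R4) = 0.10 + 0.09 + 0.02 + 0.07 = 0.28.
P(Delay=15-30 | Route=R4) = 0.09/0.28 = 0.3214.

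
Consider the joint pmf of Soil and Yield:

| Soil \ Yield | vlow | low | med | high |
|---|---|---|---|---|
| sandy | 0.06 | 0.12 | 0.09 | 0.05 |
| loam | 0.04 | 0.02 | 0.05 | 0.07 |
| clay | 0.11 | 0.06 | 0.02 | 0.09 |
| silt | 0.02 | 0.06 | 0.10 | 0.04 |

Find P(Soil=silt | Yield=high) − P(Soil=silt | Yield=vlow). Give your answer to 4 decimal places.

0.0730

P(Yield=high) = 0.05 + 0.07 + 0.09 + 0.04 = 0.25; P(Soil=silt | Yield=high) = 0.04/0.25 = 0.16000.
P(Yield=vlow) = 0.06 + 0.04 + 0.11 + 0.02 = 0.23; P(Soil=silt | Yield=vlow) = 0.02/0.23 = 0.08696.
Difference = 0.0730.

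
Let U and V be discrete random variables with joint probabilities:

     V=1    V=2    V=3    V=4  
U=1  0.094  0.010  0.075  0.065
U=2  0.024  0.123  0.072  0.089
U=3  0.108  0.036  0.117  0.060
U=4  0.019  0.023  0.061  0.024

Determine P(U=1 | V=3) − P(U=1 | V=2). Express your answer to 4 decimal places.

0.1787

P(V=3) = 0.075 + 0.072 + 0.117 + 0.061 = 0.325; P(U=1 | V=3) = 0.075/0.325 = 0.23077.
P(V=2) = 0.010 + 0.123 + 0.036 + 0.023 = 0.192; P(U=1 | V=2) = 0.010/0.192 = 0.05208.
Difference = 0.1787.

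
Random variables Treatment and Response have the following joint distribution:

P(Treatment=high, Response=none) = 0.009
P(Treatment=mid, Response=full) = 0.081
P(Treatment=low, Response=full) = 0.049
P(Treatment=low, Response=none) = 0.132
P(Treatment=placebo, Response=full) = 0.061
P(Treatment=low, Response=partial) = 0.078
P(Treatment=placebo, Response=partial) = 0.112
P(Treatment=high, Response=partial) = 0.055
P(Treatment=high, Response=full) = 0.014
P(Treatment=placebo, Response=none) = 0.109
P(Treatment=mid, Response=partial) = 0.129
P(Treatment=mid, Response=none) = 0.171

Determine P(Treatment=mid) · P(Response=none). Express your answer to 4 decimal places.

0.1604

P(Treatment=mid) = 0.171 + 0.129 + 0.081 = 0.381.
P(Response=none) = 0.109 + 0.132 + 0.171 + 0.009 = 0.421.
Product: 0.381 × 0.421 = 0.1604.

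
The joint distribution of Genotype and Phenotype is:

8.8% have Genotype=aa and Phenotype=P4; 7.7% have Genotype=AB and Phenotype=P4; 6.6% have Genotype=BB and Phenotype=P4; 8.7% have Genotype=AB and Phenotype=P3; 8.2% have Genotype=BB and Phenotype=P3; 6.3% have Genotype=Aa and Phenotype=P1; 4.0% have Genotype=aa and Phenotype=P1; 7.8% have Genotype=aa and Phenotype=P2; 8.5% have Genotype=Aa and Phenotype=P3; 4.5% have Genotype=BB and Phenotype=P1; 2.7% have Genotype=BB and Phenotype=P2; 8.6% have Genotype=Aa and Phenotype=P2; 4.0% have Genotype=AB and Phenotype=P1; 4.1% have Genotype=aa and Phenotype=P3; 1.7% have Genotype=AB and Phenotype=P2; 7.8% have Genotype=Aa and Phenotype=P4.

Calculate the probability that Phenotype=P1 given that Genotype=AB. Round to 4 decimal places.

0.1810

P(Genotype=AB) = 0.040 + 0.017 + 0.087 + 0.077 = 0.221.
P(Phenotype=P1 | Genotype=AB) = 0.040/0.221 = 0.1810.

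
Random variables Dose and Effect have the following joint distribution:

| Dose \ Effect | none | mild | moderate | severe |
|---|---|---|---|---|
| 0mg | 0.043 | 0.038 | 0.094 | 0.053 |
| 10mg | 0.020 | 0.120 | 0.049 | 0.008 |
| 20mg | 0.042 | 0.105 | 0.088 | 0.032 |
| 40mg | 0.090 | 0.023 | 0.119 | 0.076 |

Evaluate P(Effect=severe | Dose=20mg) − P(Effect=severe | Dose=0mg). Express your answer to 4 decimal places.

-0.1126

P(Dose=20mg) = 0.042 + 0.105 + 0.088 + 0.032 = 0.267; P(Effect=severe | Dose=20mg) = 0.032/0.267 = 0.11985.
P(Dose=0mg) = 0.043 + 0.038 + 0.094 + 0.053 = 0.228; P(Effect=severe | Dose=0mg) = 0.053/0.228 = 0.23246.
Difference = -0.1126.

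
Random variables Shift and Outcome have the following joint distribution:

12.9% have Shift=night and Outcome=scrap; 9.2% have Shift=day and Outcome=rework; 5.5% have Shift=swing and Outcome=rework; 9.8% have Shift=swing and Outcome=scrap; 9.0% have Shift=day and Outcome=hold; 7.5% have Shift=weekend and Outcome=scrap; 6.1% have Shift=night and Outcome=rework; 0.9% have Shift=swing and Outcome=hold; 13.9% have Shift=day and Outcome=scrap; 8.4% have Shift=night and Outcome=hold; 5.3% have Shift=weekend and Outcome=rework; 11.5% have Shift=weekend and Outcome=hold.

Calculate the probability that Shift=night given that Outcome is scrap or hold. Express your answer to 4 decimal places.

P(Outcome=scrap) = 0.139 + 0.098 + 0.129 + 0.075 = 0.441.
P(Outcome=hold) = 0.090 + 0.009 + 0.084 + 0.115 = 0.298.
P(Outcome ∈ {scrap, hold}) = 0.441 + 0.298 = 0.739; P(Shift=night, Outcome ∈ {scrap, hold}) = 0.129 + 0.084 = 0.213.
P(Shift=night | Outcome ∈ {scrap, hold}) = 0.213/0.739 = 0.2882.

0.2882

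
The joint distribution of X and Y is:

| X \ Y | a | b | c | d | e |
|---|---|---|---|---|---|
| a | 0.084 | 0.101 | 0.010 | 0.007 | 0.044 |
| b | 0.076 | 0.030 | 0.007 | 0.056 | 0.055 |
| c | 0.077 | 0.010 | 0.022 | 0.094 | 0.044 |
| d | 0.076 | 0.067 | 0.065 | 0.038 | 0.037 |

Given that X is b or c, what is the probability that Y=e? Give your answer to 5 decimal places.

P(X=b) = 0.076 + 0.030 + 0.007 + 0.056 + 0.055 = 0.224.
P(X=c) = 0.077 + 0.010 + 0.022 + 0.094 + 0.044 = 0.247.
P(X ∈ {b, c}) = 0.224 + 0.247 = 0.471; P(Y=e, X ∈ {b, c}) = 0.055 + 0.044 = 0.099.
P(Y=e | X ∈ {b, c}) = 0.099/0.471 = 0.21019.

0.21019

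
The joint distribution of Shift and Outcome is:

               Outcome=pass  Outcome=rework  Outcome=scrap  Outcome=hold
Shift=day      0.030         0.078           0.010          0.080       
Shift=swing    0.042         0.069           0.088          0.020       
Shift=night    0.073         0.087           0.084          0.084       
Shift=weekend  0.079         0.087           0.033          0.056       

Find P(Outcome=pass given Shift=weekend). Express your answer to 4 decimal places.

0.3098

P(Shift=weekend) = 0.079 + 0.087 + 0.033 + 0.056 = 0.255.
P(Outcome=pass | Shift=weekend) = 0.079/0.255 = 0.3098.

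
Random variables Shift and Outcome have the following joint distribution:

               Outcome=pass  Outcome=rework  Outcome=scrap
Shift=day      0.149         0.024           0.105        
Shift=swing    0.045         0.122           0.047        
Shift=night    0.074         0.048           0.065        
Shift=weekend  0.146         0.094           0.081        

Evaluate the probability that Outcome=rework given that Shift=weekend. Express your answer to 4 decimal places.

0.2928

P(Shift=weekend) = 0.146 + 0.094 + 0.081 = 0.321.
P(Outcome=rework | Shift=weekend) = 0.094/0.321 = 0.2928.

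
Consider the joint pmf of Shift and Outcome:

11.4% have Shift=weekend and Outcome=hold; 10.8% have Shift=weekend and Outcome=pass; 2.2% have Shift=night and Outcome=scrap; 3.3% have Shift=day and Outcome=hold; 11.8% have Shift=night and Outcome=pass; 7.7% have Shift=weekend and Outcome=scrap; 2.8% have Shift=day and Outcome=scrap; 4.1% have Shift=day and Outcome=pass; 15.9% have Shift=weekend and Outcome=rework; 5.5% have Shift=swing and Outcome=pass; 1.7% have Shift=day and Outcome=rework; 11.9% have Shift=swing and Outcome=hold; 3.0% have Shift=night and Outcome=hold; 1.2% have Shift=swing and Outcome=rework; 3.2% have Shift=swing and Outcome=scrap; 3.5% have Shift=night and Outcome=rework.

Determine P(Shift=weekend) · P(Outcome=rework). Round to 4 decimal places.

0.1021

P(Shift=weekend) = 0.108 + 0.159 + 0.077 + 0.114 = 0.458.
P(Outcome=rework) = 0.017 + 0.012 + 0.035 + 0.159 = 0.223.
Product: 0.458 × 0.223 = 0.1021.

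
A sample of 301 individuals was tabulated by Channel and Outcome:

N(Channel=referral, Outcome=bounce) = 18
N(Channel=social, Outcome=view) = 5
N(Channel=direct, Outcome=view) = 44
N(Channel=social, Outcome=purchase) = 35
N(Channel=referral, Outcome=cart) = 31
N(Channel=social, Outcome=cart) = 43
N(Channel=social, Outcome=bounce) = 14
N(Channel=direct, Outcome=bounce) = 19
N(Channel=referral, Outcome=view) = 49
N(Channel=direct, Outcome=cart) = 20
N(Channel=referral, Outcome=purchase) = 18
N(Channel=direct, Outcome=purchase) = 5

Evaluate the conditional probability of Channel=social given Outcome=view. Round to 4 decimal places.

Total with Outcome=view: 5 + 44 + 49 = 98.
P(Channel=social | Outcome=view) = 5/98 = 0.0510.

0.0510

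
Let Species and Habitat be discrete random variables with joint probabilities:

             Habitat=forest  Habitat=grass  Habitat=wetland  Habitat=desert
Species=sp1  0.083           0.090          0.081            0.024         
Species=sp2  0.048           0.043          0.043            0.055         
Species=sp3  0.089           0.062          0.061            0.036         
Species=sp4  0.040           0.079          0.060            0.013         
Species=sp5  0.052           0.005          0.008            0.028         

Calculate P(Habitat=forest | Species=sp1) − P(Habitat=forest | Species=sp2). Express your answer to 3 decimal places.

P(Species=sp1) = 0.083 + 0.090 + 0.081 + 0.024 = 0.278; P(Habitat=forest | Species=sp1) = 0.083/0.278 = 0.2986.
P(Species=sp2) = 0.048 + 0.043 + 0.043 + 0.055 = 0.189; P(Habitat=forest | Species=sp2) = 0.048/0.189 = 0.2540.
Difference = 0.045.

0.045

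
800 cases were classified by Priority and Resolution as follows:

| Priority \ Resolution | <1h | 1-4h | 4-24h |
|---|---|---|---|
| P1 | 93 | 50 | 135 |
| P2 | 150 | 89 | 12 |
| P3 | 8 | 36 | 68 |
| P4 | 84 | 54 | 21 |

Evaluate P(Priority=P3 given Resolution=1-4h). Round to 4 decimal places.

Total with Resolution=1-4h: 50 + 89 + 36 + 54 = 229.
P(Priority=P3 | Resolution=1-4h) = 36/229 = 0.1572.

0.1572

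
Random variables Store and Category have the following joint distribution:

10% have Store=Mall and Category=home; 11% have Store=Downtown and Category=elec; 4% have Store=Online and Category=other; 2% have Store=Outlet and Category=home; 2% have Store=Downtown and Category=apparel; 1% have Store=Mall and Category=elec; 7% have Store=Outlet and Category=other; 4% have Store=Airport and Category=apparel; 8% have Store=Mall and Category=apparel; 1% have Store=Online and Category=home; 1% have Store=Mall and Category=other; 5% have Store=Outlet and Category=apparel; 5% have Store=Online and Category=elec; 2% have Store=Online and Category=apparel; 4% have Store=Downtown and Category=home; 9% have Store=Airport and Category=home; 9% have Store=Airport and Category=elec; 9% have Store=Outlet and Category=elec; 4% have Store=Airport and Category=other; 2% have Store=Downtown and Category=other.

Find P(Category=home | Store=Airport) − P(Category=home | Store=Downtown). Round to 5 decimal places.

0.13563

P(Store=Airport) = 0.04 + 0.09 + 0.09 + 0.04 = 0.26; P(Category=home | Store=Airport) = 0.09/0.26 = 0.346154.
P(Store=Downtown) = 0.02 + 0.11 + 0.04 + 0.02 = 0.19; P(Category=home | Store=Downtown) = 0.04/0.19 = 0.210526.
Difference = 0.13563.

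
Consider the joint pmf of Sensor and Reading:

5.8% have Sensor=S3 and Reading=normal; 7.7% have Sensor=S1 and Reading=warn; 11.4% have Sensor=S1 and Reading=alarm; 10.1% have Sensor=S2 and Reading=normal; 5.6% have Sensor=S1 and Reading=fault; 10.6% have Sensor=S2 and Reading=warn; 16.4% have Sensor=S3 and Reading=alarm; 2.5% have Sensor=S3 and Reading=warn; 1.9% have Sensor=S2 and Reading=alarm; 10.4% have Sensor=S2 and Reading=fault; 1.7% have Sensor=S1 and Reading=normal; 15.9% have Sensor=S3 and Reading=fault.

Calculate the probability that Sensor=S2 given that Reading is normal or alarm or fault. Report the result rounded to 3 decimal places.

0.283

P(Reading=normal) = 0.017 + 0.101 + 0.058 = 0.176.
P(Reading=alarm) = 0.114 + 0.019 + 0.164 = 0.297.
P(Reading=fault) = 0.056 + 0.104 + 0.159 = 0.319.
P(Reading ∈ {normal, alarm, fault}) = 0.176 + 0.297 + 0.319 = 0.792; P(Sensor=S2, Reading ∈ {normal, alarm, fault}) = 0.101 + 0.019 + 0.104 = 0.224.
P(Sensor=S2 | Reading ∈ {normal, alarm, fault}) = 0.224/0.792 = 0.283.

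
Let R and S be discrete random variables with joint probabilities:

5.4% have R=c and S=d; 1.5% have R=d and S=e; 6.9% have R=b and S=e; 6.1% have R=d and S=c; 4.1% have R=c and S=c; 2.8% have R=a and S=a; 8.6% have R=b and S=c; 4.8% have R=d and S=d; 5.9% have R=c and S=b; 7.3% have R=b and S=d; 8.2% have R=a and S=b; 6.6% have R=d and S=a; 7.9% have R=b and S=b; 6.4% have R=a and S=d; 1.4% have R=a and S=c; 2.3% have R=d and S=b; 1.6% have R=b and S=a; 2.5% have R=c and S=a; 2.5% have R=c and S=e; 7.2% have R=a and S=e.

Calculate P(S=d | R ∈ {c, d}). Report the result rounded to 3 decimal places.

0.245

P(R=c) = 0.025 + 0.059 + 0.041 + 0.054 + 0.025 = 0.204.
P(R=d) = 0.066 + 0.023 + 0.061 + 0.048 + 0.015 = 0.213.
P(R ∈ {c, d}) = 0.204 + 0.213 = 0.417; P(S=d, R ∈ {c, d}) = 0.054 + 0.048 = 0.102.
P(S=d | R ∈ {c, d}) = 0.102/0.417 = 0.245.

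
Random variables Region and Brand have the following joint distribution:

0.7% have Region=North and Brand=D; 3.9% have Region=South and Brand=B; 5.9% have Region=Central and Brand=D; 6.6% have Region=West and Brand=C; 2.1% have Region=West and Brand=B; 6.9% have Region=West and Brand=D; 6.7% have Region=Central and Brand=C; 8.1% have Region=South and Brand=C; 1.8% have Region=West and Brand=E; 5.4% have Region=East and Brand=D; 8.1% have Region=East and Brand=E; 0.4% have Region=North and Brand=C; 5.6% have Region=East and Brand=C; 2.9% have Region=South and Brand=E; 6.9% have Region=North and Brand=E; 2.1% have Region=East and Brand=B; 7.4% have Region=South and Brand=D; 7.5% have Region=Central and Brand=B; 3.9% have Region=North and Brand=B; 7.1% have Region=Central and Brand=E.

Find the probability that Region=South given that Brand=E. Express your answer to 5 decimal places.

P(Brand=E) = 0.069 + 0.029 + 0.081 + 0.018 + 0.071 = 0.268.
P(Region=South | Brand=E) = 0.029/0.268 = 0.10821.

0.10821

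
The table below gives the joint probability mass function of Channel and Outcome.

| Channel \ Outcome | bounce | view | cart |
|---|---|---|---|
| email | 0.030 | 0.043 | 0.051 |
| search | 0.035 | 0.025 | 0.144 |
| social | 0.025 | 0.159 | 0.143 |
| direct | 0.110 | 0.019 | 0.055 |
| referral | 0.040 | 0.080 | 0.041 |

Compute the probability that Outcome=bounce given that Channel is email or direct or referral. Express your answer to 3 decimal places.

P(Channel=email) = 0.030 + 0.043 + 0.051 = 0.124.
P(Channel=direct) = 0.110 + 0.019 + 0.055 = 0.184.
P(Channel=referral) = 0.040 + 0.080 + 0.041 = 0.161.
P(Channel ∈ {email, direct, referral}) = 0.124 + 0.184 + 0.161 = 0.469; P(Outcome=bounce, Channel ∈ {email, direct, referral}) = 0.030 + 0.110 + 0.040 = 0.180.
P(Outcome=bounce | Channel ∈ {email, direct, referral}) = 0.180/0.469 = 0.384.

0.384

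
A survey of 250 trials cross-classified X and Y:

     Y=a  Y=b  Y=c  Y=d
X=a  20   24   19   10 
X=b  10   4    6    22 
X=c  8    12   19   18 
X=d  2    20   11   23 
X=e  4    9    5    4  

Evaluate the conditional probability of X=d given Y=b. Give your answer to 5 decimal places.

Total with Y=b: 24 + 4 + 12 + 20 + 9 = 69.
P(X=d | Y=b) = 20/69 = 0.28986.

0.28986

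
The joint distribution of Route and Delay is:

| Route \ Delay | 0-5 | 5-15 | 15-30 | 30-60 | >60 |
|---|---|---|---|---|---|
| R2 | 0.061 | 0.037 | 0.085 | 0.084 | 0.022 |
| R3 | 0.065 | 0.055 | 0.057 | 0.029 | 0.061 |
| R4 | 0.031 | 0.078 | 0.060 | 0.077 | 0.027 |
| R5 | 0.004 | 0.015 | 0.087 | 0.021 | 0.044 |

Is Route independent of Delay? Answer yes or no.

no

P(Route=R5) = 0.171 and P(Delay=15-30) = 0.289, so their product is 0.04942, but P(Route=R5, Delay=15-30) = 0.087. Since these differ, Route and Delay are not independent.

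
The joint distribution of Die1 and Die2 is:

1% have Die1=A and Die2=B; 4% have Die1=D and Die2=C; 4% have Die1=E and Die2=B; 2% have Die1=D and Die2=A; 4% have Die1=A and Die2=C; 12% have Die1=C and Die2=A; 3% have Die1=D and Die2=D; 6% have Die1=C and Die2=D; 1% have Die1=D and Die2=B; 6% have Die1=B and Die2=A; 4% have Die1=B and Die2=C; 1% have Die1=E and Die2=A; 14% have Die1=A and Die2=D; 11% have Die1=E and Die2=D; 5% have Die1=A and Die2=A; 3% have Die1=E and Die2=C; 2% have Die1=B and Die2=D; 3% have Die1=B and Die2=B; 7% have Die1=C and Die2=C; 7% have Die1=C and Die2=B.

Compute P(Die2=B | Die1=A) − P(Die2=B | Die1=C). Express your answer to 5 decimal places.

-0.17708

P(Die1=A) = 0.05 + 0.01 + 0.04 + 0.14 = 0.24; P(Die2=B | Die1=A) = 0.01/0.24 = 0.041667.
P(Die1=C) = 0.12 + 0.07 + 0.07 + 0.06 = 0.32; P(Die2=B | Die1=C) = 0.07/0.32 = 0.218750.
Difference = -0.17708.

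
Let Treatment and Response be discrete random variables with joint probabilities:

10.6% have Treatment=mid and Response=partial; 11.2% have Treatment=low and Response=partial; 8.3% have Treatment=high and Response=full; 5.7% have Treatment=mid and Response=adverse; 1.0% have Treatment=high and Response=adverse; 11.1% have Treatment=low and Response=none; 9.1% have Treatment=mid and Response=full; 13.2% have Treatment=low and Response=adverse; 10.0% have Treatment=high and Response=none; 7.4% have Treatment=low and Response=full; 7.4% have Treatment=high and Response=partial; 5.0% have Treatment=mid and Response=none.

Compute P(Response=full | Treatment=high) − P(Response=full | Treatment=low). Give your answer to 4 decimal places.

P(Treatment=high) = 0.100 + 0.074 + 0.083 + 0.010 = 0.267; P(Response=full | Treatment=high) = 0.083/0.267 = 0.31086.
P(Treatment=low) = 0.111 + 0.112 + 0.074 + 0.132 = 0.429; P(Response=full | Treatment=low) = 0.074/0.429 = 0.17249.
Difference = 0.1384.

0.1384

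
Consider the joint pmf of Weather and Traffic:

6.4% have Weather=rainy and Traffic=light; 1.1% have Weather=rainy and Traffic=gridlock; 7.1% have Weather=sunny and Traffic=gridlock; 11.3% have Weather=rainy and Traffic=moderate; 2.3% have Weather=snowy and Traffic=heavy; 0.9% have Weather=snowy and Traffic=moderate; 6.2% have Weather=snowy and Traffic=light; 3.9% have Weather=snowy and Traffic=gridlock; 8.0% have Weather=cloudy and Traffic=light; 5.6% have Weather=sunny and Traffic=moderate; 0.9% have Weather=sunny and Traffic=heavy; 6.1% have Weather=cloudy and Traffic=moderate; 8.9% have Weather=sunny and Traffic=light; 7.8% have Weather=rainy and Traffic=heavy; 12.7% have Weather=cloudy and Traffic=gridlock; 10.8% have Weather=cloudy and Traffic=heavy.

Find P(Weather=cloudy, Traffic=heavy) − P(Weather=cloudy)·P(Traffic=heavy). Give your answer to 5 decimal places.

0.02603

P(Weather=cloudy) = 0.080 + 0.061 + 0.108 + 0.127 = 0.376.
P(Traffic=heavy) = 0.009 + 0.108 + 0.078 + 0.023 = 0.218.
P(Weather=cloudy, Traffic=heavy) − P(Weather=cloudy)P(Traffic=heavy) = 0.108 − 0.376×0.218 = 0.02603.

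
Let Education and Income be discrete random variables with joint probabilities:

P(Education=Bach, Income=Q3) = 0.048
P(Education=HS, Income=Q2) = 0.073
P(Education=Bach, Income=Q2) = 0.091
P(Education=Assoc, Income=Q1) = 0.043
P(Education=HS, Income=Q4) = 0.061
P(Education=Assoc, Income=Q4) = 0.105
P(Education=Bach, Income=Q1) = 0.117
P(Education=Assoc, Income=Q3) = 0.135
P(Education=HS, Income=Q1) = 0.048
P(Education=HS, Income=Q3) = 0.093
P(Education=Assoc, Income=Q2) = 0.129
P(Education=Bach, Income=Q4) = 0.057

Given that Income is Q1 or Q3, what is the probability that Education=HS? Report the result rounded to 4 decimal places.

0.2913

P(Income=Q1) = 0.048 + 0.043 + 0.117 = 0.208.
P(Income=Q3) = 0.093 + 0.135 + 0.048 = 0.276.
P(Income ∈ {Q1, Q3}) = 0.208 + 0.276 = 0.484; P(Education=HS, Income ∈ {Q1, Q3}) = 0.048 + 0.093 = 0.141.
P(Education=HS | Income ∈ {Q1, Q3}) = 0.141/0.484 = 0.2913.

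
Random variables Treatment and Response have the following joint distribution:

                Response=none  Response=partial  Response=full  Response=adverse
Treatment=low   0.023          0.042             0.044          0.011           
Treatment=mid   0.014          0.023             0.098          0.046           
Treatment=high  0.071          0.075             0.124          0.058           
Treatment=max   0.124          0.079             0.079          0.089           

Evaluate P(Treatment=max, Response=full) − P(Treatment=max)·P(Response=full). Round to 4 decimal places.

P(Treatment=max) = 0.124 + 0.079 + 0.079 + 0.089 = 0.371.
P(Response=full) = 0.044 + 0.098 + 0.124 + 0.079 = 0.345.
P(Treatment=max, Response=full) − P(Treatment=max)P(Response=full) = 0.079 − 0.371×0.345 = -0.0490.

-0.0490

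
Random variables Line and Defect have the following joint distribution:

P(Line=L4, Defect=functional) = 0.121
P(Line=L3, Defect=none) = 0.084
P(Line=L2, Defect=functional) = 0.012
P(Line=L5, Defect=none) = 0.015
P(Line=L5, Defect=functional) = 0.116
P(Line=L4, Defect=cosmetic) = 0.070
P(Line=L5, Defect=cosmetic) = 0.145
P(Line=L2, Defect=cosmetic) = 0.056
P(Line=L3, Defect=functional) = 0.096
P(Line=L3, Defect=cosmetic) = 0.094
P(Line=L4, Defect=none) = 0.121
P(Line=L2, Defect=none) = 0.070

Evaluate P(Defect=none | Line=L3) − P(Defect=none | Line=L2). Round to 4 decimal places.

P(Line=L3) = 0.084 + 0.094 + 0.096 = 0.274; P(Defect=none | Line=L3) = 0.084/0.274 = 0.30657.
P(Line=L2) = 0.070 + 0.056 + 0.012 = 0.138; P(Defect=none | Line=L2) = 0.070/0.138 = 0.50725.
Difference = -0.2007.

-0.2007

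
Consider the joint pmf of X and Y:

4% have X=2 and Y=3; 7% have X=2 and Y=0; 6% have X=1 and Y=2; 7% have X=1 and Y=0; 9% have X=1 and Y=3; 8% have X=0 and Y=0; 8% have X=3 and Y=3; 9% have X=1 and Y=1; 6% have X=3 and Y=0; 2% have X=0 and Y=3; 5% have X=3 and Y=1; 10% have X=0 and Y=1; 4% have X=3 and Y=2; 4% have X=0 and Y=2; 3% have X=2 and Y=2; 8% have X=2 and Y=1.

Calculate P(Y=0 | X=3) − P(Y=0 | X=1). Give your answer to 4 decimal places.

P(X=3) = 0.06 + 0.05 + 0.04 + 0.08 = 0.23; P(Y=0 | X=3) = 0.06/0.23 = 0.26087.
P(X=1) = 0.07 + 0.09 + 0.06 + 0.09 = 0.31; P(Y=0 | X=1) = 0.07/0.31 = 0.22581.
Difference = 0.0351.

0.0351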